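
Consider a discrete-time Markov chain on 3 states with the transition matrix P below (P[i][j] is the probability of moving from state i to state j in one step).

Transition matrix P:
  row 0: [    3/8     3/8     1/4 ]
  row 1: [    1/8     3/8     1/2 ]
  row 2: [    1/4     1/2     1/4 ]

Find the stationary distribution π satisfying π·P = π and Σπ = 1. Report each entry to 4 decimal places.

π = [0.2258, 0.4194, 0.3548]

Balance equations π_j = Σ_i π_i·P[i][j]:
  π_0 = 3/8·π_0 + 1/8·π_1 + 1/4·π_2
  π_1 = 3/8·π_0 + 3/8·π_1 + 1/2·π_2
  normalize: π_0 + π_1 + π_2 = 1
Solving the linear system gives exactly π = [7/31, 13/31, 11/31].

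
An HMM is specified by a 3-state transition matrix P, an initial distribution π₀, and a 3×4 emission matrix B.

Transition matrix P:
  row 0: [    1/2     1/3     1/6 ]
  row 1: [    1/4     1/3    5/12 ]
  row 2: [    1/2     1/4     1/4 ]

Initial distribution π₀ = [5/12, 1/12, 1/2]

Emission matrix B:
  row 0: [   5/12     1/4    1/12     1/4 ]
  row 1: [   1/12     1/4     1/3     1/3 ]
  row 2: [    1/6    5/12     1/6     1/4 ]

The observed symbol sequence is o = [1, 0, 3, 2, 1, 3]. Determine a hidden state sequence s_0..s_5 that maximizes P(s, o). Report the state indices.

path = [2, 0, 0, 1, 2, 0]

t=0: δ = [1.042e-01, 2.083e-02, 2.083e-01]  (obs o_0=1)
t=1: δ = [4.340e-02, 4.340e-03, 8.681e-03]  ψ = [2, 2, 2]  (obs o_1=0)
t=2: δ = [5.425e-03, 4.823e-03, 1.808e-03]  ψ = [0, 0, 0]  (obs o_2=3)
t=3: δ = [2.261e-04, 6.028e-04, 3.349e-04]  ψ = [0, 0, 1]  (obs o_3=2)
t=4: δ = [4.186e-05, 5.023e-05, 1.047e-04]  ψ = [2, 1, 1]  (obs o_4=1)
t=5: δ = [1.308e-05, 8.721e-06, 6.541e-06]  ψ = [2, 2, 2]  (obs o_5=3)
backtrack: best end state = 0; path = [2, 0, 0, 1, 2, 0]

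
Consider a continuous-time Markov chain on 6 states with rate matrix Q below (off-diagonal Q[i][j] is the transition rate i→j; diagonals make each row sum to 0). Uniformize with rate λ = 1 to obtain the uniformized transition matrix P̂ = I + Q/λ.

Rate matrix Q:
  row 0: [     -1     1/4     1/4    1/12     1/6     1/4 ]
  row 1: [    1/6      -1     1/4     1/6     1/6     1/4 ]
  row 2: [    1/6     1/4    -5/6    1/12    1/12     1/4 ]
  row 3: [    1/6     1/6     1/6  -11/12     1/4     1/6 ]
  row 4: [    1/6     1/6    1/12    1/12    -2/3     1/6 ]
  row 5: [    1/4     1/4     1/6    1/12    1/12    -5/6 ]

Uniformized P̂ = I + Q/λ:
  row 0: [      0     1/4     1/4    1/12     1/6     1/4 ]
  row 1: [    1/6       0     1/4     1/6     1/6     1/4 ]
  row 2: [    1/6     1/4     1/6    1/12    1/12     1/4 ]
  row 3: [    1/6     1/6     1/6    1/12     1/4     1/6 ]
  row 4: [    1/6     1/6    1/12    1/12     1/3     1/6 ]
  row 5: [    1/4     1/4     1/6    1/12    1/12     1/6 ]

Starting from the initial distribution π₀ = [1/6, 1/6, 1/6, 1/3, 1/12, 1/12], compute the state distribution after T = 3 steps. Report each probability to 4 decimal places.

t=0: π = [0.1667, 0.1667, 0.1667, 0.3333, 0.0833, 0.0833]
t=1: π = [0.1458, 0.1736, 0.1875, 0.0972, 0.1875, 0.2083]
t=2: π = [0.1597, 0.1829, 0.1777, 0.0978, 0.1730, 0.2089]
t=3: π = [0.1575, 0.1817, 0.1808, 0.0986, 0.1714, 0.2100]

π = [0.1575, 0.1817, 0.1808, 0.0986, 0.1714, 0.2100]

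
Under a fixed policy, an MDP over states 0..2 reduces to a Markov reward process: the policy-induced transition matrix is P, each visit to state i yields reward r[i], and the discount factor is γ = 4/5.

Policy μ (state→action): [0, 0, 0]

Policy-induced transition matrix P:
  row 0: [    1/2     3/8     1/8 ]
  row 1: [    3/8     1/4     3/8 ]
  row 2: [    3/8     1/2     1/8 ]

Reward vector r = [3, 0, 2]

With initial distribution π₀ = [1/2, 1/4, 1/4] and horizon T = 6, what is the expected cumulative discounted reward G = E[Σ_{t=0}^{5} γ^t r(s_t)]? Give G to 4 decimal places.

G = 6.5956

t=0: π = [0.5000, 0.2500, 0.2500], E[r] = 2.0000, γ^t·E[r] = 2.000000, running G = 2.000000
t=1: π = [0.4375, 0.3750, 0.1875], E[r] = 1.6875, γ^t·E[r] = 1.350000, running G = 3.350000
t=2: π = [0.4297, 0.3516, 0.2188], E[r] = 1.7266, γ^t·E[r] = 1.105000, running G = 4.455000
t=3: π = [0.4287, 0.3584, 0.2129], E[r] = 1.7119, γ^t·E[r] = 0.876500, running G = 5.331500
t=4: π = [0.4286, 0.3568, 0.2146], E[r] = 1.7150, γ^t·E[r] = 0.702450, running G = 6.033950
t=5: π = [0.4286, 0.3572, 0.2142], E[r] = 1.7141, γ^t·E[r] = 0.561685, running G = 6.595635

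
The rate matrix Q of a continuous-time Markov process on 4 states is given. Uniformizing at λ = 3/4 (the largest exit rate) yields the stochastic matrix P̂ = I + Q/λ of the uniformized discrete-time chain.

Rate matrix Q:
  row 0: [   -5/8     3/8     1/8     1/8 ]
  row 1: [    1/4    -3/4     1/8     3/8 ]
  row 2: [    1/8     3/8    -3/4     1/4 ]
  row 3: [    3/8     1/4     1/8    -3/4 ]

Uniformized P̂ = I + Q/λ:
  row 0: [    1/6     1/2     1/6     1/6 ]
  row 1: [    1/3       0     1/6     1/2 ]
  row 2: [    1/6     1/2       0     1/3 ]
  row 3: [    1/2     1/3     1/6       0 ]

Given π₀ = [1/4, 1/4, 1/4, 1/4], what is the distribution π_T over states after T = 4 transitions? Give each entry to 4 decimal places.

π = [0.3003, 0.3034, 0.1429, 0.2533]

t=0: π = [0.2500, 0.2500, 0.2500, 0.2500]
t=1: π = [0.2917, 0.3333, 0.1250, 0.2500]
t=2: π = [0.3056, 0.2917, 0.1458, 0.2569]
t=3: π = [0.3009, 0.3113, 0.1424, 0.2454]
t=4: π = [0.3003, 0.3034, 0.1429, 0.2533]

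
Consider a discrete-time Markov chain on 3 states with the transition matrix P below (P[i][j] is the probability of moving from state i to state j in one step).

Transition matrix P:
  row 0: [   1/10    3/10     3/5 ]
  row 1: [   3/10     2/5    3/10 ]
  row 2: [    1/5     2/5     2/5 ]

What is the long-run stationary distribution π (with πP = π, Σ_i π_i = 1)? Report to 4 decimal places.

π = [0.2162, 0.3784, 0.4054]

Balance equations π_j = Σ_i π_i·P[i][j]:
  π_0 = 1/10·π_0 + 3/10·π_1 + 1/5·π_2
  π_1 = 3/10·π_0 + 2/5·π_1 + 2/5·π_2
  normalize: π_0 + π_1 + π_2 = 1
Solving the linear system gives exactly π = [8/37, 14/37, 15/37].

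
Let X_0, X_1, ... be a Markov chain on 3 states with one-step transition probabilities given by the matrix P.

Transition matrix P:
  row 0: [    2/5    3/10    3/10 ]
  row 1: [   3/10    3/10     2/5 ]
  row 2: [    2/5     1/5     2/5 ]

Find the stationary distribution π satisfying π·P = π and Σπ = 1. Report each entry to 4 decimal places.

π = [0.3736, 0.2637, 0.3626]

Balance equations π_j = Σ_i π_i·P[i][j]:
  π_0 = 2/5·π_0 + 3/10·π_1 + 2/5·π_2
  π_1 = 3/10·π_0 + 3/10·π_1 + 1/5·π_2
  normalize: π_0 + π_1 + π_2 = 1
Solving the linear system gives exactly π = [34/91, 24/91, 33/91].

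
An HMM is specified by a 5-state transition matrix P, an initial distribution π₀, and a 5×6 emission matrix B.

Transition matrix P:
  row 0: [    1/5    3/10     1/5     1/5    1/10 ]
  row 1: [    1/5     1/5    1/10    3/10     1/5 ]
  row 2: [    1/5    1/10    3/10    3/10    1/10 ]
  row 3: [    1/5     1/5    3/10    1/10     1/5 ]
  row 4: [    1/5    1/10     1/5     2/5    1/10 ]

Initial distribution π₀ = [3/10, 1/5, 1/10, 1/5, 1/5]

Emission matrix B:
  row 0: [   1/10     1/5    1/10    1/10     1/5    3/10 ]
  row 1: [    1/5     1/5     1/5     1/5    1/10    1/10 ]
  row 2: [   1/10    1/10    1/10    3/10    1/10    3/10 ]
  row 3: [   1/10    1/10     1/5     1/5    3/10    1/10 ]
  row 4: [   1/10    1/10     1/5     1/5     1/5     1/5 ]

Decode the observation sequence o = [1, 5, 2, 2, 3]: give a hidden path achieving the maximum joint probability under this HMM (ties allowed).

path = [0, 0, 1, 3, 2]

t=0: δ = [6.000e-02, 4.000e-02, 1.000e-02, 2.000e-02, 2.000e-02]  (obs o_0=1)
t=1: δ = [3.600e-03, 1.800e-03, 3.600e-03, 1.200e-03, 1.600e-03]  ψ = [0, 0, 0, 0, 1]  (obs o_1=5)
t=2: δ = [7.200e-05, 2.160e-04, 1.080e-04, 2.160e-04, 7.200e-05]  ψ = [0, 0, 2, 2, 0]  (obs o_2=2)
t=3: δ = [4.320e-06, 8.640e-06, 6.480e-06, 1.296e-05, 8.640e-06]  ψ = [1, 1, 3, 1, 1]  (obs o_3=2)
t=4: δ = [2.592e-07, 5.184e-07, 1.166e-06, 6.912e-07, 5.184e-07]  ψ = [3, 3, 3, 4, 3]  (obs o_4=3)
backtrack: best end state = 2; path = [0, 0, 1, 3, 2]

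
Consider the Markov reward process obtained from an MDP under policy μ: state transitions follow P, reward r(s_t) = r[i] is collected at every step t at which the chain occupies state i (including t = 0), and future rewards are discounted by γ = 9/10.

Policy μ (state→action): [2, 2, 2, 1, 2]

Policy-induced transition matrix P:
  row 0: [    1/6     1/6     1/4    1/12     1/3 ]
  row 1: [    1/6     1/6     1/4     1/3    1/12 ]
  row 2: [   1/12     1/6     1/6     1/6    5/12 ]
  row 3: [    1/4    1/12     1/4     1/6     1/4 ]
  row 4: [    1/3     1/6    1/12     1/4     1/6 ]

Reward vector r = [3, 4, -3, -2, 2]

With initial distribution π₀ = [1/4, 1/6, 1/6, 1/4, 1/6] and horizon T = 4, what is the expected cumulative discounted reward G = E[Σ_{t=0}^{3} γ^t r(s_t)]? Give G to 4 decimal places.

G = 2.5726

t=0: π = [0.2500, 0.1667, 0.1667, 0.2500, 0.1667], E[r] = 0.7500, γ^t·E[r] = 0.750000, running G = 0.750000
t=1: π = [0.2014, 0.1458, 0.2083, 0.1875, 0.2569], E[r] = 0.7014, γ^t·E[r] = 0.631250, running G = 1.381250
t=2: π = [0.2078, 0.1510, 0.1898, 0.1956, 0.2558], E[r] = 0.7784, γ^t·E[r] = 0.630469, running G = 2.011719
t=3: π = [0.2098, 0.1504, 0.1916, 0.1958, 0.2525], E[r] = 0.7694, γ^t·E[r] = 0.560883, running G = 2.572602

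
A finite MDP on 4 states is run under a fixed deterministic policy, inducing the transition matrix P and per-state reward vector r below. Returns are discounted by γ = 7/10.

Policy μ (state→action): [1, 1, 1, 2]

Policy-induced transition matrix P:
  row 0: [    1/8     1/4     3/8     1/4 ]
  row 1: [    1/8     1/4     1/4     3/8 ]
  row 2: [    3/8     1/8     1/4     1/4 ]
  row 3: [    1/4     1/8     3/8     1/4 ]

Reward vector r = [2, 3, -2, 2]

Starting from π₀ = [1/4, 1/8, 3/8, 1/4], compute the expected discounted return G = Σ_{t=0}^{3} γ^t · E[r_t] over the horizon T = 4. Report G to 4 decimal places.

G = 2.0376

t=0: π = [0.2500, 0.1250, 0.3750, 0.2500], E[r] = 0.6250, γ^t·E[r] = 0.625000, running G = 0.625000
t=1: π = [0.2500, 0.1719, 0.3125, 0.2656], E[r] = 0.9219, γ^t·E[r] = 0.645313, running G = 1.270313
t=2: π = [0.2363, 0.1777, 0.3145, 0.2715], E[r] = 0.9199, γ^t·E[r] = 0.450762, running G = 1.721074
t=3: π = [0.2375, 0.1768, 0.3135, 0.2722], E[r] = 0.9229, γ^t·E[r] = 0.316538, running G = 2.037612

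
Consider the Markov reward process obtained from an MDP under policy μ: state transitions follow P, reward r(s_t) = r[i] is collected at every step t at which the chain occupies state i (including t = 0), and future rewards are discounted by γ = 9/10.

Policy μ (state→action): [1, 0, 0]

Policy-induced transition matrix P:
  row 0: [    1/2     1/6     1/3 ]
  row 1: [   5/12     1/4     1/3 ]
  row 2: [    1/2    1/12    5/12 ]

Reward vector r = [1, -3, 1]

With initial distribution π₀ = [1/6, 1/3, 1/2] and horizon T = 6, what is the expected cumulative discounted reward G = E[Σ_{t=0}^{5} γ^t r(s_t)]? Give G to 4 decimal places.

t=0: π = [0.1667, 0.3333, 0.5000], E[r] = -0.3333, γ^t·E[r] = -0.333333, running G = -0.333333
t=1: π = [0.4722, 0.1528, 0.3750], E[r] = 0.3889, γ^t·E[r] = 0.350000, running G = 0.016667
t=2: π = [0.4873, 0.1481, 0.3646], E[r] = 0.4074, γ^t·E[r] = 0.330000, running G = 0.346667
t=3: π = [0.4877, 0.1486, 0.3637], E[r] = 0.4055, γ^t·E[r] = 0.295594, running G = 0.642260
t=4: π = [0.4876, 0.1487, 0.3636], E[r] = 0.4050, γ^t·E[r] = 0.265739, running G = 0.907999
t=5: π = [0.4876, 0.1488, 0.3636], E[r] = 0.4050, γ^t·E[r] = 0.239129, running G = 1.147128

G = 1.1471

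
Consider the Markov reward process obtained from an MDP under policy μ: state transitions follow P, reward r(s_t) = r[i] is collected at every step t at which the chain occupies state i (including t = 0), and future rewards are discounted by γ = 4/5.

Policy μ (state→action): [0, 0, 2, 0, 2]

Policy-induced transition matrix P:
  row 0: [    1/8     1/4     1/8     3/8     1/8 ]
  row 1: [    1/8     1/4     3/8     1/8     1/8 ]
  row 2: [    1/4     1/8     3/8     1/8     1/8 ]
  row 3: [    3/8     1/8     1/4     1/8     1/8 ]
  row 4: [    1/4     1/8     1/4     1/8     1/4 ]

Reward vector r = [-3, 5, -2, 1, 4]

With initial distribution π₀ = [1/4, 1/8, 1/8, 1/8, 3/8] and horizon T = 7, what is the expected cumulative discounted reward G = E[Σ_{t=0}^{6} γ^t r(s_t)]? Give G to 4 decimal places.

t=0: π = [0.2500, 0.1250, 0.1250, 0.1250, 0.3750], E[r] = 1.2500, γ^t·E[r] = 1.250000, running G = 1.250000
t=1: π = [0.2188, 0.1719, 0.2500, 0.1875, 0.1719], E[r] = 0.5781, γ^t·E[r] = 0.462500, running G = 1.712500
t=2: π = [0.2246, 0.1738, 0.2754, 0.1797, 0.1465], E[r] = 0.4102, γ^t·E[r] = 0.262500, running G = 1.975000
t=3: π = [0.2227, 0.1748, 0.2781, 0.1812, 0.1433], E[r] = 0.4043, γ^t·E[r] = 0.207000, running G = 2.182000
t=4: π = [0.2230, 0.1747, 0.2788, 0.1807, 0.1429], E[r] = 0.3993, γ^t·E[r] = 0.163550, running G = 2.345550
t=5: π = [0.2229, 0.1747, 0.2788, 0.1807, 0.1429], E[r] = 0.3995, γ^t·E[r] = 0.130898, running G = 2.476448
t=6: π = [0.2229, 0.1747, 0.2788, 0.1807, 0.1429], E[r] = 0.3993, γ^t·E[r] = 0.104673, running G = 2.581121

G = 2.5811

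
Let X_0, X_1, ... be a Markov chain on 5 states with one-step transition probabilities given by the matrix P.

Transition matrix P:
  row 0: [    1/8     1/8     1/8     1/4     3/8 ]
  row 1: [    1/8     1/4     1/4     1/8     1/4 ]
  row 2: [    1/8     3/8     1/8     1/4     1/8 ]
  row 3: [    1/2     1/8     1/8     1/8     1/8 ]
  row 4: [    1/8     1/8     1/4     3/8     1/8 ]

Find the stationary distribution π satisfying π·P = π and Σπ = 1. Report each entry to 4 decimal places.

Balance equations π_j = Σ_i π_i·P[i][j]:
  π_0 = 1/8·π_0 + 1/8·π_1 + 1/8·π_2 + 1/2·π_3 + 1/8·π_4
  π_1 = 1/8·π_0 + 1/4·π_1 + 3/8·π_2 + 1/8·π_3 + 1/8·π_4
  π_2 = 1/8·π_0 + 1/4·π_1 + 1/8·π_2 + 1/8·π_3 + 1/4·π_4
  π_3 = 1/4·π_0 + 1/8·π_1 + 1/4·π_2 + 1/8·π_3 + 3/8·π_4
  normalize: π_0 + π_1 + π_2 + π_3 + π_4 = 1
Solving the linear system gives exactly π = [533/2554, 246/1277, 445/2554, 285/1277, 257/1277].

π = [0.2087, 0.1926, 0.1742, 0.2232, 0.2013]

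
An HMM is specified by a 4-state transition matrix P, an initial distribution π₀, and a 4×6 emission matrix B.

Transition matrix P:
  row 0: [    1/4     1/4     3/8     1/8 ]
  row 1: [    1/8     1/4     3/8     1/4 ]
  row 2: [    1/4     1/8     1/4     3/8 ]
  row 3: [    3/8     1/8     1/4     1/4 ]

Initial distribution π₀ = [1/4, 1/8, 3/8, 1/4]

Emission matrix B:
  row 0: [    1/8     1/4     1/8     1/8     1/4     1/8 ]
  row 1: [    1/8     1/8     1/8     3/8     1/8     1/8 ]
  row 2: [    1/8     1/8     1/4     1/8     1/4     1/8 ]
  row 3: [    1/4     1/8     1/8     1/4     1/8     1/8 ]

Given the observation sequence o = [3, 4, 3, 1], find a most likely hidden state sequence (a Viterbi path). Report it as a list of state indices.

t=0: δ = [3.125e-02, 4.688e-02, 4.688e-02, 6.250e-02]  (obs o_0=3)
t=1: δ = [5.859e-03, 1.465e-03, 4.395e-03, 2.197e-03]  ψ = [3, 1, 1, 2]  (obs o_1=4)
t=2: δ = [1.831e-04, 5.493e-04, 2.747e-04, 4.120e-04]  ψ = [0, 0, 0, 2]  (obs o_2=3)
t=3: δ = [3.862e-05, 1.717e-05, 2.575e-05, 1.717e-05]  ψ = [3, 1, 1, 1]  (obs o_3=1)
backtrack: best end state = 0; path = [1, 2, 3, 0]

path = [1, 2, 3, 0]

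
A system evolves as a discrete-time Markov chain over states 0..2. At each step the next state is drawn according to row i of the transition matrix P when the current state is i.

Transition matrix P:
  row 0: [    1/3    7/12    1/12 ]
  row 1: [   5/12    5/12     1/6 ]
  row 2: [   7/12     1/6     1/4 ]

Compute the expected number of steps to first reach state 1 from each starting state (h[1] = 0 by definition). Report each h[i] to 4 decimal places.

h = [1.8462, 0.0000, 2.7692]

First-step conditioning: h[1] = 0; for i ≠ 1, h[i] = 1 + Σ_k P[i][k]·h[k].
  h[0] = 1 + 1/3·h[0] + 1/12·h[2]
  h[2] = 1 + 7/12·h[0] + 1/4·h[2]
Solving the 2×2 linear system over states ≠ 1 gives exactly h = [24/13, 0, 36/13] (h[1] = 0 is the target).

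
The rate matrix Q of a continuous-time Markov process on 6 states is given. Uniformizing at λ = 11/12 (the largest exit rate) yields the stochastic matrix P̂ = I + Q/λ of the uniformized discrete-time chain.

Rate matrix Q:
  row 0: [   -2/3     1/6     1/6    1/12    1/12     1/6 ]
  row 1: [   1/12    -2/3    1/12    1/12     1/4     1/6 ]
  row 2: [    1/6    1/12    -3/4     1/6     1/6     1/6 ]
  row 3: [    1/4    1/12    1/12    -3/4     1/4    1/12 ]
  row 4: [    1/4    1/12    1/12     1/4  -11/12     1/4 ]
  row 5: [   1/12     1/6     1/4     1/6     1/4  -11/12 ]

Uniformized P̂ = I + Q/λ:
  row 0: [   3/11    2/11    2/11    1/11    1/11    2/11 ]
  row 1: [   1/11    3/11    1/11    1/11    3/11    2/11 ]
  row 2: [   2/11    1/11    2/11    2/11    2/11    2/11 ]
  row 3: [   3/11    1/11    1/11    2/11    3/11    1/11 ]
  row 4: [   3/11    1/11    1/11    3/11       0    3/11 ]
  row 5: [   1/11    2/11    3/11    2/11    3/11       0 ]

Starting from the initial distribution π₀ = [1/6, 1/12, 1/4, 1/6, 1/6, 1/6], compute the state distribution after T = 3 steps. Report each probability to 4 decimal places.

t=0: π = [0.1667, 0.0833, 0.2500, 0.1667, 0.1667, 0.1667]
t=1: π = [0.2045, 0.1364, 0.1591, 0.1742, 0.1742, 0.1515]
t=2: π = [0.2059, 0.1481, 0.1515, 0.1667, 0.1736, 0.1543]
t=3: π = [0.2040, 0.1506, 0.1515, 0.1654, 0.1742, 0.1544]

π = [0.2040, 0.1506, 0.1515, 0.1654, 0.1742, 0.1544]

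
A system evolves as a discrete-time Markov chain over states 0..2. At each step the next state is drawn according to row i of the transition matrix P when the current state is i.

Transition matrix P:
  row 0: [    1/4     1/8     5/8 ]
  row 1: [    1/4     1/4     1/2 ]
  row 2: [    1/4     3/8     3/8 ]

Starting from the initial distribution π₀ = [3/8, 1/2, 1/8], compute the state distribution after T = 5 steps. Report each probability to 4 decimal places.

π = [0.2500, 0.2778, 0.4722]

t=0: π = [0.3750, 0.5000, 0.1250]
t=1: π = [0.2500, 0.2188, 0.5313]
t=2: π = [0.2500, 0.2852, 0.4648]
t=3: π = [0.2500, 0.2769, 0.4731]
t=4: π = [0.2500, 0.2779, 0.4721]
t=5: π = [0.2500, 0.2778, 0.4722]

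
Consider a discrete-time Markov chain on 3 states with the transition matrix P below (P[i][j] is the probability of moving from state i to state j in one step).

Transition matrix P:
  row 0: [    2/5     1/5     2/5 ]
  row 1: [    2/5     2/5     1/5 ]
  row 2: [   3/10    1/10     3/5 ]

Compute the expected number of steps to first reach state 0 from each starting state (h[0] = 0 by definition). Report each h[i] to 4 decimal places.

h = [0.0000, 2.7273, 3.1818]

First-step conditioning: h[0] = 0; for i ≠ 0, h[i] = 1 + Σ_k P[i][k]·h[k].
  h[1] = 1 + 2/5·h[1] + 1/5·h[2]
  h[2] = 1 + 1/10·h[1] + 3/5·h[2]
Solving the 2×2 linear system over states ≠ 0 gives exactly h = [0, 30/11, 35/11] (h[0] = 0 is the target).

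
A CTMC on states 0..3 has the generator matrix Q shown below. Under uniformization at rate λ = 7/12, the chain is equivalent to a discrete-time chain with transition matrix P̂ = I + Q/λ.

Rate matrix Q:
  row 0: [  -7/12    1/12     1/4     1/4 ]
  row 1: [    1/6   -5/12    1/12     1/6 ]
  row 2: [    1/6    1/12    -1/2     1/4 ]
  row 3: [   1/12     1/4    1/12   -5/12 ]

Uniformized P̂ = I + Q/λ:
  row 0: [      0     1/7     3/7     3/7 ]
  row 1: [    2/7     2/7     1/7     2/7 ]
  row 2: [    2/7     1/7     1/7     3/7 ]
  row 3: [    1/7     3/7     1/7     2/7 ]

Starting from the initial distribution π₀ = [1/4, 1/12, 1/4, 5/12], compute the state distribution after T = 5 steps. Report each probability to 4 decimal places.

π = [0.1843, 0.2800, 0.1957, 0.3400]

t=0: π = [0.2500, 0.0833, 0.2500, 0.4167]
t=1: π = [0.1548, 0.2738, 0.2143, 0.3571]
t=2: π = [0.1905, 0.2840, 0.1871, 0.3384]
t=3: π = [0.1829, 0.2801, 0.1973, 0.3397]
t=4: π = [0.1849, 0.2799, 0.1951, 0.3400]
t=5: π = [0.1843, 0.2800, 0.1957, 0.3400]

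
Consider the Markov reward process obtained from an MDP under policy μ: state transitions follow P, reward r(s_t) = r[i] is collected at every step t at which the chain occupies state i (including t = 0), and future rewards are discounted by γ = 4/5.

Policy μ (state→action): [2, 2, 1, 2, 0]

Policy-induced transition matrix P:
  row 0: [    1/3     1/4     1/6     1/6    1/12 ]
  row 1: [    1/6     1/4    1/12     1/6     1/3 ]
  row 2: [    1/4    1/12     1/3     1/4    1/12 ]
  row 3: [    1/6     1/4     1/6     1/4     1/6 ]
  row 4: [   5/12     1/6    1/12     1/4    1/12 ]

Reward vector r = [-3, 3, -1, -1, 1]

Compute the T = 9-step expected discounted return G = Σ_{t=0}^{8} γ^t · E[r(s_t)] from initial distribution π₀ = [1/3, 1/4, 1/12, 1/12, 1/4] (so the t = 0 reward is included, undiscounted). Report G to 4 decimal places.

t=0: π = [0.3333, 0.2500, 0.0833, 0.0833, 0.2500], E[r] = -0.1667, γ^t·E[r] = -0.166667, running G = -0.166667
t=1: π = [0.2917, 0.2153, 0.1389, 0.2014, 0.1528], E[r] = -0.4167, γ^t·E[r] = -0.333333, running G = -0.500000
t=2: π = [0.2650, 0.2141, 0.1591, 0.2078, 0.1539], E[r] = -0.3657, γ^t·E[r] = -0.234074, running G = -0.734074
t=3: π = [0.2626, 0.2106, 0.1625, 0.2101, 0.1542], E[r] = -0.3742, γ^t·E[r] = -0.191605, running G = -0.925679
t=4: π = [0.2625, 0.2101, 0.1634, 0.2106, 0.1535], E[r] = -0.3778, γ^t·E[r] = -0.154736, running G = -1.080415
t=5: π = [0.2624, 0.2100, 0.1636, 0.2106, 0.1534], E[r] = -0.3781, γ^t·E[r] = -0.123892, running G = -1.204307
t=6: π = [0.2624, 0.2100, 0.1637, 0.2106, 0.1534], E[r] = -0.3782, γ^t·E[r] = -0.099143, running G = -1.303450
t=7: π = [0.2624, 0.2099, 0.1637, 0.2106, 0.1534], E[r] = -0.3782, γ^t·E[r] = -0.079323, running G = -1.382773
t=8: π = [0.2624, 0.2099, 0.1637, 0.2106, 0.1534], E[r] = -0.3782, γ^t·E[r] = -0.063459, running G = -1.446232

G = -1.4462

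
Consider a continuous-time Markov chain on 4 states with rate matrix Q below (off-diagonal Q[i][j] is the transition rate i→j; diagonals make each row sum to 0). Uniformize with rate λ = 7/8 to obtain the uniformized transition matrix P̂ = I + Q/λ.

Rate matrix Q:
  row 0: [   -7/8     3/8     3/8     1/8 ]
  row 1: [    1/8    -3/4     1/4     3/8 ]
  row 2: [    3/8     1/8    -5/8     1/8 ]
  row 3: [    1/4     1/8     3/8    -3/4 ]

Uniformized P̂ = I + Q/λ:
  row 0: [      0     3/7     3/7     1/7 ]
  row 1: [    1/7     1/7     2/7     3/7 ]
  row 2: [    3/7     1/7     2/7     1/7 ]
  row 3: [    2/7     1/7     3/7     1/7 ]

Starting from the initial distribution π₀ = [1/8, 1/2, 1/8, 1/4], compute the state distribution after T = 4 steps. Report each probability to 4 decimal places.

t=0: π = [0.1250, 0.5000, 0.1250, 0.2500]
t=1: π = [0.1964, 0.1786, 0.3393, 0.2857]
t=2: π = [0.2526, 0.1990, 0.3546, 0.1939]
t=3: π = [0.2358, 0.2150, 0.3495, 0.1997]
t=4: π = [0.2376, 0.2102, 0.3479, 0.2043]

π = [0.2376, 0.2102, 0.3479, 0.2043]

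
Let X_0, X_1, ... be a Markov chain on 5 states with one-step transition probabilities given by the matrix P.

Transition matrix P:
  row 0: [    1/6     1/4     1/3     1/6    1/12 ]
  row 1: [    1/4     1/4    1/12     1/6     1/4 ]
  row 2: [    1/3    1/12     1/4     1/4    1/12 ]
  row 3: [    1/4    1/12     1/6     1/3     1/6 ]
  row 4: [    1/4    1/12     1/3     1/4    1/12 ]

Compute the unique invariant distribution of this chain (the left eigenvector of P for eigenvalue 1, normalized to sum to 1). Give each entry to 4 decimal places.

Balance equations π_j = Σ_i π_i·P[i][j]:
  π_0 = 1/6·π_0 + 1/4·π_1 + 1/3·π_2 + 1/4·π_3 + 1/4·π_4
  π_1 = 1/4·π_0 + 1/4·π_1 + 1/12·π_2 + 1/12·π_3 + 1/12·π_4
  π_2 = 1/3·π_0 + 1/12·π_1 + 1/4·π_2 + 1/6·π_3 + 1/3·π_4
  π_3 = 1/6·π_0 + 1/6·π_1 + 1/4·π_2 + 1/3·π_3 + 1/4·π_4
  normalize: π_0 + π_1 + π_2 + π_3 + π_4 = 1
Solving the linear system gives exactly π = [4639/18632, 2791/18632, 4411/18632, 2203/9316, 2385/18632].

π = [0.2490, 0.1498, 0.2367, 0.2365, 0.1280]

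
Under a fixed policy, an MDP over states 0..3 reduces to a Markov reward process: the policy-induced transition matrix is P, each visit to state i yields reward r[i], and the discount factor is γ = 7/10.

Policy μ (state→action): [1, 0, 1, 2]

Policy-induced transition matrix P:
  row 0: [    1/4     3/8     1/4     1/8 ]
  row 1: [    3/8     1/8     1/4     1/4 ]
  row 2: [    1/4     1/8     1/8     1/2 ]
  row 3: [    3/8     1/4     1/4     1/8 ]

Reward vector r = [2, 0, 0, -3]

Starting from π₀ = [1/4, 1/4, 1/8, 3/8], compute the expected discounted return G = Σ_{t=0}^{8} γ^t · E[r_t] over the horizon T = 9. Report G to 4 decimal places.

t=0: π = [0.2500, 0.2500, 0.1250, 0.3750], E[r] = -0.6250, γ^t·E[r] = -0.625000, running G = -0.625000
t=1: π = [0.3281, 0.2344, 0.2344, 0.2031], E[r] = 0.0469, γ^t·E[r] = 0.032813, running G = -0.592188
t=2: π = [0.3047, 0.2324, 0.2207, 0.2422], E[r] = -0.1172, γ^t·E[r] = -0.057422, running G = -0.649609
t=3: π = [0.3093, 0.2314, 0.2224, 0.2368], E[r] = -0.0918, γ^t·E[r] = -0.031486, running G = -0.681096
t=4: π = [0.3085, 0.2319, 0.2222, 0.2373], E[r] = -0.0949, γ^t·E[r] = -0.022795, running G = -0.703891
t=5: π = [0.3087, 0.2318, 0.2222, 0.2373], E[r] = -0.0946, γ^t·E[r] = -0.015905, running G = -0.719796
t=6: π = [0.3086, 0.2318, 0.2222, 0.2373], E[r] = -0.0946, γ^t·E[r] = -0.011135, running G = -0.730931
t=7: π = [0.3086, 0.2318, 0.2222, 0.2373], E[r] = -0.0947, γ^t·E[r] = -0.007795, running G = -0.738726
t=8: π = [0.3086, 0.2318, 0.2222, 0.2373], E[r] = -0.0947, γ^t·E[r] = -0.005456, running G = -0.744182

G = -0.7442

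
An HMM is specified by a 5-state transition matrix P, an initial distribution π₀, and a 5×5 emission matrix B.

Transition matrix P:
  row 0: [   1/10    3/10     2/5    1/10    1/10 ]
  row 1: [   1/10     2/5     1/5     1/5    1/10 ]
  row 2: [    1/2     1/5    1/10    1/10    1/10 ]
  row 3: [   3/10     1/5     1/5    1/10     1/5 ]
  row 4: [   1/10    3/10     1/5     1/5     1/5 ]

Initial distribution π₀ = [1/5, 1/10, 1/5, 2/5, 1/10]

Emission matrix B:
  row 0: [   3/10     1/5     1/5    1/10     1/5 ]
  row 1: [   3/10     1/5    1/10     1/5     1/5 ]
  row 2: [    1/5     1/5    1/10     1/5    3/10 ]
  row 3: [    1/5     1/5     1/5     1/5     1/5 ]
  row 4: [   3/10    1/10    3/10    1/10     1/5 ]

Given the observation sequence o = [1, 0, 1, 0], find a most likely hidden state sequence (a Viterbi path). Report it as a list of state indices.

t=0: δ = [4.000e-02, 2.000e-02, 4.000e-02, 8.000e-02, 1.000e-02]  (obs o_0=1)
t=1: δ = [7.200e-03, 4.800e-03, 3.200e-03, 1.600e-03, 4.800e-03]  ψ = [3, 3, 0, 3, 3]  (obs o_1=0)
t=2: δ = [3.200e-04, 4.320e-04, 5.760e-04, 1.920e-04, 9.600e-05]  ψ = [2, 0, 0, 1, 4]  (obs o_2=1)
t=3: δ = [8.640e-05, 5.184e-05, 2.560e-05, 1.728e-05, 1.728e-05]  ψ = [2, 1, 0, 1, 2]  (obs o_3=0)
backtrack: best end state = 0; path = [3, 0, 2, 0]

path = [3, 0, 2, 0]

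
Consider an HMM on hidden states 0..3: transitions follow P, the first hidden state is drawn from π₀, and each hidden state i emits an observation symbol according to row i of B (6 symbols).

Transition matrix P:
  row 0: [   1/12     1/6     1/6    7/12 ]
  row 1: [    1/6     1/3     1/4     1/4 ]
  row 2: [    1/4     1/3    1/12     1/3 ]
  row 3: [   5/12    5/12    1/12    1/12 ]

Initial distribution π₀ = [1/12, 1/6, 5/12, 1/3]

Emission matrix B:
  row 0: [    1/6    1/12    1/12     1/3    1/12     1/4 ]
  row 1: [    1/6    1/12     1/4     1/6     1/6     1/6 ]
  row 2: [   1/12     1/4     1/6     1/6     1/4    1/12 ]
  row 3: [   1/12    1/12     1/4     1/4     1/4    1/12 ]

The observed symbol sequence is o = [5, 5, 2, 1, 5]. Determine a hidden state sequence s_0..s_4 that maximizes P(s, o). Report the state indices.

path = [3, 0, 3, 1, 1]

t=0: δ = [2.083e-02, 2.778e-02, 3.472e-02, 2.778e-02]  (obs o_0=5)
t=1: δ = [2.894e-03, 1.929e-03, 5.787e-04, 1.013e-03]  ψ = [3, 2, 1, 0]  (obs o_1=5)
t=2: δ = [3.516e-05, 1.608e-04, 8.038e-05, 4.220e-04]  ψ = [3, 1, 0, 0]  (obs o_2=2)
t=3: δ = [1.465e-05, 1.465e-05, 1.005e-05, 3.349e-06]  ψ = [3, 3, 1, 1]  (obs o_3=1)
t=4: δ = [6.279e-07, 8.140e-07, 3.052e-07, 7.122e-07]  ψ = [2, 1, 1, 0]  (obs o_4=5)
backtrack: best end state = 1; path = [3, 0, 3, 1, 1]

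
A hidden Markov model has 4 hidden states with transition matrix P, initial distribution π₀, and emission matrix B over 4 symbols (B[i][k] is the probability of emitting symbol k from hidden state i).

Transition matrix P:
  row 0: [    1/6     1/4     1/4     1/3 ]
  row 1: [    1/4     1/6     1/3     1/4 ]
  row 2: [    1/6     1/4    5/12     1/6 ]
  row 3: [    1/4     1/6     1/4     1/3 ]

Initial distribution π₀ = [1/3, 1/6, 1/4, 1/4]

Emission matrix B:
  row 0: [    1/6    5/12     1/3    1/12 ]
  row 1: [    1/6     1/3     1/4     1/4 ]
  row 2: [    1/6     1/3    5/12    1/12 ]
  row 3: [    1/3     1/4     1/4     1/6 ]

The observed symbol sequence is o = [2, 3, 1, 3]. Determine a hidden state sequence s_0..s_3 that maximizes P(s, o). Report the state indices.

path = [0, 1, 2, 1]

t=0: δ = [1.111e-01, 4.167e-02, 1.042e-01, 6.250e-02]  (obs o_0=2)
t=1: δ = [1.543e-03, 6.944e-03, 3.617e-03, 6.173e-03]  ψ = [0, 0, 2, 0]  (obs o_1=3)
t=2: δ = [7.234e-04, 3.858e-04, 7.716e-04, 5.144e-04]  ψ = [1, 1, 1, 3]  (obs o_2=1)
t=3: δ = [1.072e-05, 4.823e-05, 2.679e-05, 4.019e-05]  ψ = [2, 2, 2, 0]  (obs o_3=3)
backtrack: best end state = 1; path = [0, 1, 2, 1]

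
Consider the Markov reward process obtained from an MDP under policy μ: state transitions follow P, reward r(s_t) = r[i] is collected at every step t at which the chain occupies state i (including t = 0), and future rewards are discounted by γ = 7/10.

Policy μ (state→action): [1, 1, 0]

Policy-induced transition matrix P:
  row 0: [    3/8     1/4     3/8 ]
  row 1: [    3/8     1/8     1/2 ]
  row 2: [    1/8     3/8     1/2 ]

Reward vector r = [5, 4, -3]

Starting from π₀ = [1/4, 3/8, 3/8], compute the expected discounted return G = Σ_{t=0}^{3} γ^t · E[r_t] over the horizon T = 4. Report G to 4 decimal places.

t=0: π = [0.2500, 0.3750, 0.3750], E[r] = 1.6250, γ^t·E[r] = 1.625000, running G = 1.625000
t=1: π = [0.2813, 0.2500, 0.4688], E[r] = 1.0000, γ^t·E[r] = 0.700000, running G = 2.325000
t=2: π = [0.2578, 0.2773, 0.4648], E[r] = 1.0039, γ^t·E[r] = 0.491914, running G = 2.816914
t=3: π = [0.2588, 0.2734, 0.4678], E[r] = 0.9844, γ^t·E[r] = 0.337641, running G = 3.154555

G = 3.1546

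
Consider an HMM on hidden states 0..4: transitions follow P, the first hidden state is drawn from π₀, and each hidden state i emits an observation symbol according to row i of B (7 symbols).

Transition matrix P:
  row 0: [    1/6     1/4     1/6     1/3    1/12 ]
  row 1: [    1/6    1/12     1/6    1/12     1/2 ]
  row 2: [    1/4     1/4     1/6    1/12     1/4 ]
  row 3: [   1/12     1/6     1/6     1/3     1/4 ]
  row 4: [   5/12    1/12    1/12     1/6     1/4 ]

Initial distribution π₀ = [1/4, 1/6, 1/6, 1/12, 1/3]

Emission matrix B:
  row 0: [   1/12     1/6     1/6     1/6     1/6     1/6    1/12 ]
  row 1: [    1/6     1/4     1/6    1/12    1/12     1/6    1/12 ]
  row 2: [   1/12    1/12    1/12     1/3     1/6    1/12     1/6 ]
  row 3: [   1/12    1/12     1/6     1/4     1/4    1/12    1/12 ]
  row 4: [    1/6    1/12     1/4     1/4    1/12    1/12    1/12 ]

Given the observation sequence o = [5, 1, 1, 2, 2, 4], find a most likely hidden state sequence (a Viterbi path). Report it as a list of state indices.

path = [4, 0, 1, 4, 0, 3]

t=0: δ = [4.167e-02, 2.778e-02, 1.389e-02, 6.944e-03, 2.778e-02]  (obs o_0=5)
t=1: δ = [1.929e-03, 2.604e-03, 5.787e-04, 1.157e-03, 1.157e-03]  ψ = [4, 0, 0, 0, 1]  (obs o_1=1)
t=2: δ = [8.038e-05, 1.206e-04, 3.617e-05, 5.358e-05, 1.085e-04]  ψ = [4, 0, 1, 0, 1]  (obs o_2=1)
t=3: δ = [7.535e-06, 3.349e-06, 1.674e-06, 4.465e-06, 1.507e-05]  ψ = [4, 0, 1, 0, 1]  (obs o_3=2)
t=4: δ = [1.047e-06, 3.140e-07, 1.047e-07, 4.186e-07, 9.419e-07]  ψ = [4, 0, 0, 0, 4]  (obs o_4=2)
t=5: δ = [6.541e-08, 2.180e-08, 2.907e-08, 8.721e-08, 1.962e-08]  ψ = [4, 0, 0, 0, 4]  (obs o_5=4)
backtrack: best end state = 3; path = [4, 0, 1, 4, 0, 3]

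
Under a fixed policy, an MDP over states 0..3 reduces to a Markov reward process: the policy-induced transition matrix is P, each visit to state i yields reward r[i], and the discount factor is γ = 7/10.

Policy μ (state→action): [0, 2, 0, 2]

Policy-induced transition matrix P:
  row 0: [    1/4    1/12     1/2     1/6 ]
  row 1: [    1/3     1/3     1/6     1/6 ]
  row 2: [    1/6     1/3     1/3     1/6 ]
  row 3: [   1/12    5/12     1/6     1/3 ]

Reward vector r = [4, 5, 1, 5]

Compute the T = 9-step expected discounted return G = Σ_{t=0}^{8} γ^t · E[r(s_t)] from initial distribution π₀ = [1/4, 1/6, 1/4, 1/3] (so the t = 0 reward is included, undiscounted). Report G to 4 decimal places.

t=0: π = [0.2500, 0.1667, 0.2500, 0.3333], E[r] = 3.7500, γ^t·E[r] = 3.750000, running G = 3.750000
t=1: π = [0.1875, 0.2986, 0.2917, 0.2222], E[r] = 3.6458, γ^t·E[r] = 2.552083, running G = 6.302083
t=2: π = [0.2135, 0.3050, 0.2778, 0.2037], E[r] = 3.6753, γ^t·E[r] = 1.800920, running G = 8.103003
t=3: π = [0.2183, 0.2969, 0.2841, 0.2006], E[r] = 3.6451, γ^t·E[r] = 1.250273, running G = 9.353276
t=4: π = [0.2176, 0.2955, 0.2868, 0.2001], E[r] = 3.6352, γ^t·E[r] = 0.872809, running G = 10.226085
t=5: π = [0.2174, 0.2956, 0.2870, 0.2000], E[r] = 3.6346, γ^t·E[r] = 0.610866, running G = 10.836951
t=6: π = [0.2174, 0.2957, 0.2870, 0.2000], E[r] = 3.6348, γ^t·E[r] = 0.427629, running G = 11.264579
t=7: π = [0.2174, 0.2957, 0.2870, 0.2000], E[r] = 3.6348, γ^t·E[r] = 0.299341, running G = 11.563920
t=8: π = [0.2174, 0.2957, 0.2870, 0.2000], E[r] = 3.6348, γ^t·E[r] = 0.209538, running G = 11.773459

G = 11.7735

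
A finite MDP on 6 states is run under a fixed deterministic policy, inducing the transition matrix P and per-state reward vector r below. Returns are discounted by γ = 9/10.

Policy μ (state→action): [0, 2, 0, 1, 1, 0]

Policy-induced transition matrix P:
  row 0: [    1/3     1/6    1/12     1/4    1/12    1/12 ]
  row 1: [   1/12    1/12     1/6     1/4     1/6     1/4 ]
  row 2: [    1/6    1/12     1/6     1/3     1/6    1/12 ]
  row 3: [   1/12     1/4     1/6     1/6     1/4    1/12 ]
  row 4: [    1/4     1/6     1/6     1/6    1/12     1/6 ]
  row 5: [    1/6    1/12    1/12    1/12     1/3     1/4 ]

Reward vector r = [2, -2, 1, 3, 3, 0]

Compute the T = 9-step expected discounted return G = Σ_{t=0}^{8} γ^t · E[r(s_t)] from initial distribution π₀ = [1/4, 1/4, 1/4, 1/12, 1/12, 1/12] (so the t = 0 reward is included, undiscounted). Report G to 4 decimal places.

G = 7.8122

t=0: π = [0.2500, 0.2500, 0.2500, 0.0833, 0.0833, 0.0833], E[r] = 0.7500, γ^t·E[r] = 0.750000, running G = 0.750000
t=1: π = [0.1875, 0.1250, 0.1389, 0.2431, 0.1597, 0.1458], E[r] = 1.4722, γ^t·E[r] = 1.325000, running G = 2.075000
t=2: π = [0.1806, 0.1528, 0.1389, 0.2037, 0.1823, 0.1418], E[r] = 1.3524, γ^t·E[r] = 1.095469, running G = 3.170469
t=3: π = [0.1822, 0.1475, 0.1398, 0.2058, 0.1770, 0.1476], E[r] = 1.3577, γ^t·E[r] = 0.989754, running G = 4.160223
t=4: π = [0.1824, 0.1476, 0.1392, 0.2051, 0.1785, 0.1473], E[r] = 1.3596, γ^t·E[r] = 0.892044, running G = 5.052267
t=5: π = [0.1825, 0.1476, 0.1392, 0.2051, 0.1782, 0.1473], E[r] = 1.3591, γ^t·E[r] = 0.802509, running G = 5.854776
t=6: π = [0.1826, 0.1476, 0.1392, 0.2051, 0.1783, 0.1473], E[r] = 1.3592, γ^t·E[r] = 0.722319, running G = 6.577095
t=7: π = [0.1826, 0.1476, 0.1392, 0.2051, 0.1782, 0.1473], E[r] = 1.3592, γ^t·E[r] = 0.650078, running G = 7.227173
t=8: π = [0.1826, 0.1476, 0.1392, 0.2051, 0.1782, 0.1473], E[r] = 1.3592, γ^t·E[r] = 0.585071, running G = 7.812244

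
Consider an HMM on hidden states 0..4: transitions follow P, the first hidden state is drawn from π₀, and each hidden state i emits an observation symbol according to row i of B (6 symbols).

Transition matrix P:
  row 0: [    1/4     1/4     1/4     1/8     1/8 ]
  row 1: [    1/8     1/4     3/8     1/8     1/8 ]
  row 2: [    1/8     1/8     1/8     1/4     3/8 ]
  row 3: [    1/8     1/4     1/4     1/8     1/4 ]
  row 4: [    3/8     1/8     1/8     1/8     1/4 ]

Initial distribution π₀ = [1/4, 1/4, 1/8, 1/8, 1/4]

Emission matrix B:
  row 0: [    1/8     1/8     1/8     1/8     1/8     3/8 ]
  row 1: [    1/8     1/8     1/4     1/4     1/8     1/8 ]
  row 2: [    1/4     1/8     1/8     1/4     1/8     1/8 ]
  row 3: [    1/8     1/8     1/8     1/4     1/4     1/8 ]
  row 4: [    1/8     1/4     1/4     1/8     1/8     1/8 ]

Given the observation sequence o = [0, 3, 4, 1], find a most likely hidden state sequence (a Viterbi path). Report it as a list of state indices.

path = [1, 2, 3, 4]

t=0: δ = [3.125e-02, 3.125e-02, 3.125e-02, 1.562e-02, 3.125e-02]  (obs o_0=0)
t=1: δ = [1.465e-03, 1.953e-03, 2.930e-03, 1.953e-03, 1.465e-03]  ψ = [4, 0, 1, 2, 2]  (obs o_1=3)
t=2: δ = [6.866e-05, 6.104e-05, 9.155e-05, 1.831e-04, 1.373e-04]  ψ = [4, 1, 1, 2, 2]  (obs o_2=4)
t=3: δ = [6.437e-06, 5.722e-06, 5.722e-06, 2.861e-06, 1.144e-05]  ψ = [4, 3, 3, 2, 3]  (obs o_3=1)
backtrack: best end state = 4; path = [1, 2, 3, 4]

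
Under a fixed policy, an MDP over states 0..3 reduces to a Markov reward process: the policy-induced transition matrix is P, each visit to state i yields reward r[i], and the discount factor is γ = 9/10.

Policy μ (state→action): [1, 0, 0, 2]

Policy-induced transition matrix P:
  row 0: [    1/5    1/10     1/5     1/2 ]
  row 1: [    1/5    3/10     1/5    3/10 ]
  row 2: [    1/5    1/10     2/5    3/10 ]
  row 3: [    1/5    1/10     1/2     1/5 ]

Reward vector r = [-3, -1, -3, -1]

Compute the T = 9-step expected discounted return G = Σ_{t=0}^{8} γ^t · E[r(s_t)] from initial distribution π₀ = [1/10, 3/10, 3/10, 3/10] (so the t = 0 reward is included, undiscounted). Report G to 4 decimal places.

G = -12.6820

t=0: π = [0.1000, 0.3000, 0.3000, 0.3000], E[r] = -1.8000, γ^t·E[r] = -1.800000, running G = -1.800000
t=1: π = [0.2000, 0.1600, 0.3500, 0.2900], E[r] = -2.1000, γ^t·E[r] = -1.890000, running G = -3.690000
t=2: π = [0.2000, 0.1320, 0.3570, 0.3110], E[r] = -2.1140, γ^t·E[r] = -1.712340, running G = -5.402340
t=3: π = [0.2000, 0.1264, 0.3647, 0.3089], E[r] = -2.1294, γ^t·E[r] = -1.552333, running G = -6.954673
t=4: π = [0.2000, 0.1253, 0.3656, 0.3091], E[r] = -2.1312, γ^t·E[r] = -1.398293, running G = -8.352966
t=5: π = [0.2000, 0.1251, 0.3659, 0.3091], E[r] = -2.1317, γ^t·E[r] = -1.258753, running G = -9.611719
t=6: π = [0.2000, 0.1250, 0.3659, 0.3091], E[r] = -2.1318, γ^t·E[r] = -1.132923, running G = -10.744643
t=7: π = [0.2000, 0.1250, 0.3659, 0.3091], E[r] = -2.1318, γ^t·E[r] = -1.019640, running G = -11.764283
t=8: π = [0.2000, 0.1250, 0.3659, 0.3091], E[r] = -2.1318, γ^t·E[r] = -0.917677, running G = -12.681960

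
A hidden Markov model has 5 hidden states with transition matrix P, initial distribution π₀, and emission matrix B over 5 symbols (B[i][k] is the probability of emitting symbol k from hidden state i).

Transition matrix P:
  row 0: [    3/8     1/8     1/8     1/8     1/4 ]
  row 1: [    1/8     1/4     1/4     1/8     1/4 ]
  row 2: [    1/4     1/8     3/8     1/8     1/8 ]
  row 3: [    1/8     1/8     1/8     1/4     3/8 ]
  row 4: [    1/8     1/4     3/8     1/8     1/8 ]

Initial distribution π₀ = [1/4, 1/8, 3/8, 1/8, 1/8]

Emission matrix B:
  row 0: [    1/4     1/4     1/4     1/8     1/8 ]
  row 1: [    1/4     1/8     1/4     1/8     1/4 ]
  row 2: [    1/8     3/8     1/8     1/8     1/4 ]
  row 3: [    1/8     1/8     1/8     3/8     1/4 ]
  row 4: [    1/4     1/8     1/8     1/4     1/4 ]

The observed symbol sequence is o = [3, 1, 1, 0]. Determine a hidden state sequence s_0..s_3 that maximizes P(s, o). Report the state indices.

t=0: δ = [3.125e-02, 1.562e-02, 4.688e-02, 4.688e-02, 3.125e-02]  (obs o_0=3)
t=1: δ = [2.930e-03, 9.766e-04, 6.592e-03, 1.465e-03, 2.197e-03]  ψ = [0, 4, 2, 3, 3]  (obs o_1=1)
t=2: δ = [4.120e-04, 1.030e-04, 9.270e-04, 1.030e-04, 1.030e-04]  ψ = [2, 2, 2, 2, 2]  (obs o_2=1)
t=3: δ = [5.794e-05, 2.897e-05, 4.345e-05, 1.448e-05, 2.897e-05]  ψ = [2, 2, 2, 2, 2]  (obs o_3=0)
backtrack: best end state = 0; path = [2, 2, 2, 0]

path = [2, 2, 2, 0]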